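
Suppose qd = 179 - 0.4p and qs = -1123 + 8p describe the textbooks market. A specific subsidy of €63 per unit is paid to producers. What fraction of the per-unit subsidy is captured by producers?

Producer share = 1/21

Pre-subsidy: 179 - 0.4p = -1123 + 8p gives p* = 155, q* = 117.
With the subsidy, sellers receive ps = pb + 63 for each unit, where pb is the price buyers pay.
Supply in terms of pb becomes qs = -1123 + 8(pb + 63) = -619 + 8pb. Setting this equal to demand: 179 - 0.4pb = -619 + 8pb, so pb = 95.
Sellers receive ps = 95 + 63 = 158; q' = 179 − 0.4·95 = 141.
Buyers' price falls by p* − pb = 155 − 95 = 60; sellers' price rises by ps − p* = 158 − 155 = 3.
So producers capture 3/63 = 1/21 of each unit of subsidy.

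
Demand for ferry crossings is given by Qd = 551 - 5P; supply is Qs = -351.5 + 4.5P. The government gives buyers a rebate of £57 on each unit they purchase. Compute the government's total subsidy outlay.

Government cost = £12027

Pre-subsidy: 551 - 5P = -351.5 + 4.5P gives P* = 95, Q* = 76.
With the rebate, buyers effectively pay Pb = Ps − 57, where Ps is the price sellers receive.
Demand in terms of Ps becomes Qd = 551 − 5(Ps − 57) = 836 - 5Ps. Setting this equal to supply: 836 - 5Ps = -351.5 + 4.5Ps, so Ps = 125.
Buyers pay Pb = 125 − 57 = 68; Q' = -351.5 + 4.5·125 = 211.
Government outlay = subsidy × quantity = 57 × 211 = 12027.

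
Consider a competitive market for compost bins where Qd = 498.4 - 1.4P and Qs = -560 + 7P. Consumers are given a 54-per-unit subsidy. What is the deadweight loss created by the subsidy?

Pre-subsidy: 498.4 - 1.4P = -560 + 7P gives P* = 126, Q* = 322.
With the rebate, buyers effectively pay Pb = Ps − 54, where Ps is the price sellers receive.
Demand in terms of Ps becomes Qd = 498.4 − 1.4(Ps − 54) = 574 - 1.4Ps. Setting this equal to supply: 574 - 1.4Ps = -560 + 7Ps, so Ps = 135.
Buyers pay Pb = 135 − 54 = 81; Q' = -560 + 7·135 = 385.
The subsidy expands output by 385 − 322 = 63 past the efficient level; on those units the gap between marginal cost and willingness to pay runs from 0 up to 54.
DWL = ½ × 54 × 63 = 1701.

Deadweight loss = 1701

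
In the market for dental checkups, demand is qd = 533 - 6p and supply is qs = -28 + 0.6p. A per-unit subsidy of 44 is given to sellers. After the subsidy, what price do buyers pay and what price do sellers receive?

Pre-subsidy: 533 - 6p = -28 + 0.6p gives p* = 85, q* = 23.
With the subsidy, sellers receive ps = pb + 44 for each unit, where pb is the price buyers pay.
Supply in terms of pb becomes qs = -28 + 0.6(pb + 44) = -1.6 + 0.6pb. Setting this equal to demand: 533 - 6pb = -1.6 + 0.6pb, so pb = 81.
Sellers receive ps = 81 + 44 = 125; q' = 533 − 6·81 = 47.

Buyers pay 81; sellers receive 125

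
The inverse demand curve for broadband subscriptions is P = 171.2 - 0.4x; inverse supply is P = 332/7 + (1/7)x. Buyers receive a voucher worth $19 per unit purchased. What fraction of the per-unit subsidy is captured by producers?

Pre-subsidy: 171.2 - 0.4x = 332/7 + (1/7)x gives x* = 228 and P* = 80.
With the rebate, buyers effectively pay Pb = Ps − 19, where Ps is the price sellers receive.
On the curves, Pb = 171.2 - 0.4x and Ps = 332/7 + (1/7)x; the wedge Ps − Pb = 19 gives 332/7 + (1/7)x − (171.2 - 0.4x) = 19, so x' = 263.
Then Pb = 171.2 − 0.4·263 = 66 and Ps = 332/7 + (1/7)·263 = 85.
Buyers' price falls by P* − Pb = 80 − 66 = 14; sellers' price rises by Ps − P* = 85 − 80 = 5.
So producers capture 5/19 = 5/19 of each unit of subsidy.

Producer share = 5/19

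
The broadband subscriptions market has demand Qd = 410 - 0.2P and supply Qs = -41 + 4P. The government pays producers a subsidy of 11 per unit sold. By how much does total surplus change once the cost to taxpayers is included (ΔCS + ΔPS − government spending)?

Net change in total surplus = -242/21

Pre-subsidy: 410 - 0.2P = -41 + 4P gives P* = 2255/21, Q* = 8159/21.
With the subsidy, sellers receive Ps = Pb + 11 for each unit, where Pb is the price buyers pay.
Supply in terms of Pb becomes Qs = -41 + 4(Pb + 11) = 3 + 4Pb. Setting this equal to demand: 410 - 0.2Pb = 3 + 4Pb, so Pb = 2035/21.
Sellers receive Ps = 2035/21 + 11 = 2266/21; Q' = 410 − 0.2·(2035/21) = 8203/21.
ΔCS = ½(8159/21 + 8203/21)(2255/21 − 2035/21) = 199980/49; ΔPS = ½(8159/21 + 8203/21)(2266/21 − 2255/21) = 9999/49.
Government spending = 11 × 8203/21 = 90233/21.
Net change = 199980/49 + 9999/49 − 90233/21 = -242/21. The loss equals the DWL triangle ½·11·44/21.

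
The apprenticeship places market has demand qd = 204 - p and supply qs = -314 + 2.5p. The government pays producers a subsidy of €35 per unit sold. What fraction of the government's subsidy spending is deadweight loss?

DWL / government spending = 25/162

Pre-subsidy: 204 - p = -314 + 2.5p gives p* = 148, q* = 56.
With the subsidy, sellers receive ps = pb + 35 for each unit, where pb is the price buyers pay.
Supply in terms of pb becomes qs = -314 + 2.5(pb + 35) = -226.5 + 2.5pb. Setting this equal to demand: 204 - pb = -226.5 + 2.5pb, so pb = 123.
Sellers receive ps = 123 + 35 = 158; q' = 204 − 1·123 = 81.
ΔCS = ½(56 + 81)(148 − 123) = 1712.5; ΔPS = ½(56 + 81)(158 − 148) = 685.
Government spending = 35 × 81 = 2835.
DWL = ½ × 35 × (81 − 56) = 437.5; fraction = 437.5 / 2835 = 25/162.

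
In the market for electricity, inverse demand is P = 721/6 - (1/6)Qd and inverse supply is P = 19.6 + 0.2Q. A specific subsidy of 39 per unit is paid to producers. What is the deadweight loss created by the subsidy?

Deadweight loss = 22815/11

Pre-subsidy: 721/6 - (1/6)Q = 19.6 + 0.2Q gives Q* = 3017/11 and P* = 819/11.
With the subsidy, sellers receive Ps = Pb + 39 for each unit, where Pb is the price buyers pay.
On the curves, Pb = 721/6 - (1/6)Q and Ps = 19.6 + 0.2Q; the wedge Ps − Pb = 39 gives 19.6 + 0.2Q − (721/6 - (1/6)Q) = 39, so Q' = 4187/11.
Then Pb = 721/6 − (1/6)·(4187/11) = 624/11 and Ps = 19.6 + 0.2·(4187/11) = 1053/11.
The subsidy expands output by 4187/11 − 3017/11 = 1170/11 past the efficient level; on those units the gap between marginal cost and willingness to pay runs from 0 up to 39.
DWL = ½ × 39 × 1170/11 = 22815/11.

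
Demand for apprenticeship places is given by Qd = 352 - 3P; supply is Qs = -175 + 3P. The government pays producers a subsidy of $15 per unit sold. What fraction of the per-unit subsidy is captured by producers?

Producer share = 0.5

Pre-subsidy: 352 - 3P = -175 + 3P gives P* = 527/6, Q* = 88.5.
With the subsidy, sellers receive Ps = Pb + 15 for each unit, where Pb is the price buyers pay.
Supply in terms of Pb becomes Qs = -175 + 3(Pb + 15) = -130 + 3Pb. Setting this equal to demand: 352 - 3Pb = -130 + 3Pb, so Pb = 241/3.
Sellers receive Ps = 241/3 + 15 = 286/3; Q' = 352 − 3·(241/3) = 111.
Buyers' price falls by P* − Pb = 527/6 − 241/3 = 7.5; sellers' price rises by Ps − P* = 286/3 − 527/6 = 7.5.
So producers capture 7.5/15 = 0.5 of each unit of subsidy.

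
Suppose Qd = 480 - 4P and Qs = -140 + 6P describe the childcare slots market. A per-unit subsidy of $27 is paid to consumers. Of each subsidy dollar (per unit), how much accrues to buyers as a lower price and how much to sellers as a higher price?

Buyers gain $16.2 per unit; sellers gain $10.8 per unit

Pre-subsidy: 480 - 4P = -140 + 6P gives P* = 62, Q* = 232.
With the rebate, buyers effectively pay Pb = Ps − 27, where Ps is the price sellers receive.
Demand in terms of Ps becomes Qd = 480 − 4(Ps − 27) = 588 - 4Ps. Setting this equal to supply: 588 - 4Ps = -140 + 6Ps, so Ps = 72.8.
Buyers pay Pb = 72.8 − 27 = 45.8; Q' = -140 + 6·72.8 = 296.8.
Buyers' price falls by P* − Pb = 62 − 45.8 = 16.2; sellers' price rises by Ps − P* = 72.8 − 62 = 10.8.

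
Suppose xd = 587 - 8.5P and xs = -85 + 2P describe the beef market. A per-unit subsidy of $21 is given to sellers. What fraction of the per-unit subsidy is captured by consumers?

Pre-subsidy: 587 - 8.5P = -85 + 2P gives P* = 64, x* = 43.
With the subsidy, sellers receive Ps = Pb + 21 for each unit, where Pb is the price buyers pay.
Supply in terms of Pb becomes xs = -85 + 2(Pb + 21) = -43 + 2Pb. Setting this equal to demand: 587 - 8.5Pb = -43 + 2Pb, so Pb = 60.
Sellers receive Ps = 60 + 21 = 81; x' = 587 − 8.5·60 = 77.
Buyers' price falls by P* − Pb = 64 − 60 = 4; sellers' price rises by Ps − P* = 81 − 64 = 17.
So consumers capture 4/21 = 4/21 of each unit of subsidy.

Consumer share = 4/21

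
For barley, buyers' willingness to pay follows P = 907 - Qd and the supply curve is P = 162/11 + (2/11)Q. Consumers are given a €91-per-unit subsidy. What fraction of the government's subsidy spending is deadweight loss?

DWL / government spending = 77/1664

Pre-subsidy: 907 - Q = 162/11 + (2/11)Q gives Q* = 755 and P* = 152.
With the rebate, buyers effectively pay Pb = Ps − 91, where Ps is the price sellers receive.
On the curves, Pb = 907 - Q and Ps = 162/11 + (2/11)Q; the wedge Ps − Pb = 91 gives 162/11 + (2/11)Q − (907 - Q) = 91, so Q' = 832.
Then Pb = 907 − 1·832 = 75 and Ps = 162/11 + (2/11)·832 = 166.
ΔCS = ½(755 + 832)(152 − 75) = 61099.5; ΔPS = ½(755 + 832)(166 − 152) = 11109.
Government spending = 91 × 832 = 75712.
DWL = ½ × 91 × (832 − 755) = 3503.5; fraction = 3503.5 / 75712 = 77/1664.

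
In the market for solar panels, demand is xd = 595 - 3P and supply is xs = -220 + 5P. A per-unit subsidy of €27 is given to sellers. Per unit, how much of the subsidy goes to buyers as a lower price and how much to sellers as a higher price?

Buyers gain €16.875 per unit; sellers gain €10.125 per unit

Pre-subsidy: 595 - 3P = -220 + 5P gives P* = 101.875, x* = 289.375.
With the subsidy, sellers receive Ps = Pb + 27 for each unit, where Pb is the price buyers pay.
Supply in terms of Pb becomes xs = -220 + 5(Pb + 27) = -85 + 5Pb. Setting this equal to demand: 595 - 3Pb = -85 + 5Pb, so Pb = 85.
Sellers receive Ps = 85 + 27 = 112; x' = 595 − 3·85 = 340.
Buyers' price falls by P* − Pb = 101.875 − 85 = 16.875; sellers' price rises by Ps − P* = 112 − 101.875 = 10.125.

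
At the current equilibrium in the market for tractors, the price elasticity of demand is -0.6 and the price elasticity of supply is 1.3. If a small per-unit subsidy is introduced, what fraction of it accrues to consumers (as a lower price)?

For a small subsidy around the equilibrium, the benefit split depends on the relative slopes, which at a point are proportional to the elasticities.
Buyer share = εs/(εs + |εd|) = 1.3/(1.3 + 0.6) = 13/19; seller share = |εd|/(εs + |εd|) = 6/19.

Consumer share = 13/19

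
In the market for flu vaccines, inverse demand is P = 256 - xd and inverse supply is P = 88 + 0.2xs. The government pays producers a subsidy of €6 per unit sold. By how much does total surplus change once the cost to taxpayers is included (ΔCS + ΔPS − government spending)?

Net change in total surplus = -€15

Pre-subsidy: 256 - x = 88 + 0.2x gives x* = 140 and P* = 116.
With the subsidy, sellers receive Ps = Pb + 6 for each unit, where Pb is the price buyers pay.
On the curves, Pb = 256 - x and Ps = 88 + 0.2x; the wedge Ps − Pb = 6 gives 88 + 0.2x − (256 - x) = 6, so x' = 145.
Then Pb = 256 − 1·145 = 111 and Ps = 88 + 0.2·145 = 117.
ΔCS = ½(140 + 145)(116 − 111) = 712.5; ΔPS = ½(140 + 145)(117 − 116) = 142.5.
Government spending = 6 × 145 = 870.
Net change = 712.5 + 142.5 − 870 = -15. The loss equals the DWL triangle ½·6·5.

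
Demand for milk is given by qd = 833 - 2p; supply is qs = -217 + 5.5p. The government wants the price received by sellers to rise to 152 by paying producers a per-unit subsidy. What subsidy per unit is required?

Required subsidy s = 45 per unit

At a seller price of 152, quantity supplied is -217 + 5.5·152 = 619.
Buyers absorb 619 only when they pay pb with 833 − 2·pb = 619, i.e. pb = 107.
s = ps − pb = 152 − 107 = 45.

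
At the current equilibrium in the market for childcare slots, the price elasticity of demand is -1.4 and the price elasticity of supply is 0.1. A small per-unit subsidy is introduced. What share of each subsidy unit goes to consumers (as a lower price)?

Consumer share = 1/15

For a small subsidy around the equilibrium, the benefit split depends on the relative slopes, which at a point are proportional to the elasticities.
Buyer share = εs/(εs + |εd|) = 0.1/(0.1 + 1.4) = 1/15; seller share = |εd|/(εs + |εd|) = 14/15.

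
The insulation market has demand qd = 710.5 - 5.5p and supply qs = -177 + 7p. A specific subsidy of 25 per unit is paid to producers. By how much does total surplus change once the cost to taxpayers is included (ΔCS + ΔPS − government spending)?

Net change in total surplus = -962.5

Pre-subsidy: 710.5 - 5.5p = -177 + 7p gives p* = 71, q* = 320.
With the subsidy, sellers receive ps = pb + 25 for each unit, where pb is the price buyers pay.
Supply in terms of pb becomes qs = -177 + 7(pb + 25) = -2 + 7pb. Setting this equal to demand: 710.5 - 5.5pb = -2 + 7pb, so pb = 57.
Sellers receive ps = 57 + 25 = 82; q' = 710.5 − 5.5·57 = 397.
ΔCS = ½(320 + 397)(71 − 57) = 5019; ΔPS = ½(320 + 397)(82 − 71) = 3943.5.
Government spending = 25 × 397 = 9925.
Net change = 5019 + 3943.5 − 9925 = -962.5. The loss equals the DWL triangle ½·25·77.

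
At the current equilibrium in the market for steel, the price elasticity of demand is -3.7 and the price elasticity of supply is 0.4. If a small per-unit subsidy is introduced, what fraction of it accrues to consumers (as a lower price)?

Consumer share = 4/41

For a small subsidy around the equilibrium, the benefit split depends on the relative slopes, which at a point are proportional to the elasticities.
Buyer share = εs/(εs + |εd|) = 0.4/(0.4 + 3.7) = 4/41; seller share = |εd|/(εs + |εd|) = 37/41.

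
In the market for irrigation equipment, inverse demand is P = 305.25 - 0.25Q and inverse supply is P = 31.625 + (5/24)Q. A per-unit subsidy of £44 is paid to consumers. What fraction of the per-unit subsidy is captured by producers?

Producer share = 5/11

Pre-subsidy: 305.25 - 0.25Q = 31.625 + (5/24)Q gives Q* = 597 and P* = 156.
With the rebate, buyers effectively pay Pb = Ps − 44, where Ps is the price sellers receive.
On the curves, Pb = 305.25 - 0.25Q and Ps = 31.625 + (5/24)Q; the wedge Ps − Pb = 44 gives 31.625 + (5/24)Q − (305.25 - 0.25Q) = 44, so Q' = 693.
Then Pb = 305.25 − 0.25·693 = 132 and Ps = 31.625 + (5/24)·693 = 176.
Buyers' price falls by P* − Pb = 156 − 132 = 24; sellers' price rises by Ps − P* = 176 − 156 = 20.
So producers capture 20/44 = 5/11 of each unit of subsidy.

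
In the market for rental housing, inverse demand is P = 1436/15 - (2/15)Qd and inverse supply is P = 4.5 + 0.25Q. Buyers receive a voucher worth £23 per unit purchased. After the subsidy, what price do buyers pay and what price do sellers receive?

Buyers pay £56; sellers receive £79

Pre-subsidy: 1436/15 - (2/15)Q = 4.5 + 0.25Q gives Q* = 238 and P* = 64.
With the rebate, buyers effectively pay Pb = Ps − 23, where Ps is the price sellers receive.
On the curves, Pb = 1436/15 - (2/15)Q and Ps = 4.5 + 0.25Q; the wedge Ps − Pb = 23 gives 4.5 + 0.25Q − (1436/15 - (2/15)Q) = 23, so Q' = 298.
Then Pb = 1436/15 − (2/15)·298 = 56 and Ps = 4.5 + 0.25·298 = 79.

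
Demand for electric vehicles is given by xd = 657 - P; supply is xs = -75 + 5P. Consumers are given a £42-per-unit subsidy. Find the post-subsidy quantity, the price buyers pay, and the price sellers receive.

x' = 570; buyers pay £87; sellers receive £129

Pre-subsidy: 657 - P = -75 + 5P gives P* = 122, x* = 535.
With the rebate, buyers effectively pay Pb = Ps − 42, where Ps is the price sellers receive.
Demand in terms of Ps becomes xd = 657 − 1(Ps − 42) = 699 - Ps. Setting this equal to supply: 699 - Ps = -75 + 5Ps, so Ps = 129.
Buyers pay Pb = 129 − 42 = 87; x' = -75 + 5·129 = 570.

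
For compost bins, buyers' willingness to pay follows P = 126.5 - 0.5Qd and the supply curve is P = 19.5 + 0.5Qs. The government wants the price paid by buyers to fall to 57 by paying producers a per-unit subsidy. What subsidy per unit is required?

At a buyer price of 57, quantity demanded is 253 − 2·57 = 139.
Sellers supply 139 only when they receive Ps = 19.5 + 0.5·139 = 89.
s = Ps − Pb = 89 − 57 = 32.

Required subsidy s = 32 per unit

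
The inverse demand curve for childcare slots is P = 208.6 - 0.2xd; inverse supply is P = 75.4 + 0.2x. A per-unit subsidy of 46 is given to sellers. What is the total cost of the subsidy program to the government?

Pre-subsidy: 208.6 - 0.2x = 75.4 + 0.2x gives x* = 333 and P* = 142.
With the subsidy, sellers receive Ps = Pb + 46 for each unit, where Pb is the price buyers pay.
On the curves, Pb = 208.6 - 0.2x and Ps = 75.4 + 0.2x; the wedge Ps − Pb = 46 gives 75.4 + 0.2x − (208.6 - 0.2x) = 46, so x' = 448.
Then Pb = 208.6 − 0.2·448 = 119 and Ps = 75.4 + 0.2·448 = 165.
Government outlay = subsidy × quantity = 46 × 448 = 20608.

Government cost = 20608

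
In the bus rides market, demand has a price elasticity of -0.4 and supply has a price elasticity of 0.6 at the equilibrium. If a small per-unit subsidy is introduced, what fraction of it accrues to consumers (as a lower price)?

Consumer share = 0.6

For a small subsidy around the equilibrium, the benefit split depends on the relative slopes, which at a point are proportional to the elasticities.
Buyer share = εs/(εs + |εd|) = 0.6/(0.6 + 0.4) = 0.6; seller share = |εd|/(εs + |εd|) = 0.4.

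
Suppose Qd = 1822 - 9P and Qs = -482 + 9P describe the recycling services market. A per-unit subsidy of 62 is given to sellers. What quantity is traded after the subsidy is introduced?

Pre-subsidy: 1822 - 9P = -482 + 9P gives P* = 128, Q* = 670.
With the subsidy, sellers receive Ps = Pb + 62 for each unit, where Pb is the price buyers pay.
Supply in terms of Pb becomes Qs = -482 + 9(Pb + 62) = 76 + 9Pb. Setting this equal to demand: 1822 - 9Pb = 76 + 9Pb, so Pb = 97.
Sellers receive Ps = 97 + 62 = 159; Q' = 1822 − 9·97 = 949.

Q' = 949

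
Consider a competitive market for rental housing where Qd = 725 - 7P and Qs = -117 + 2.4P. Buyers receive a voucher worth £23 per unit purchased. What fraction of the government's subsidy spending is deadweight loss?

DWL / government spending = 322/2179

Pre-subsidy: 725 - 7P = -117 + 2.4P gives P* = 4210/47, Q* = 4605/47.
With the rebate, buyers effectively pay Pb = Ps − 23, where Ps is the price sellers receive.
Demand in terms of Ps becomes Qd = 725 − 7(Ps − 23) = 886 - 7Ps. Setting this equal to supply: 886 - 7Ps = -117 + 2.4Ps, so Ps = 5015/47.
Buyers pay Pb = 5015/47 − 23 = 3934/47; Q' = -117 + 2.4·(5015/47) = 6537/47.
ΔCS = ½(4605/47 + 6537/47)(4210/47 − 3934/47) = 1537596/2209; ΔPS = ½(4605/47 + 6537/47)(5015/47 − 4210/47) = 4484655/2209.
Government spending = 23 × 6537/47 = 150351/47.
DWL = ½ × 23 × (6537/47 − 4605/47) = 22218/47; fraction = (22218/47) / (150351/47) = 322/2179.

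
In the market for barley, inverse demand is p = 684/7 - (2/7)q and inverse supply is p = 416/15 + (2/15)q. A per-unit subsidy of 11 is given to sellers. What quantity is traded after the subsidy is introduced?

Pre-subsidy: 684/7 - (2/7)q = 416/15 + (2/15)q gives q* = 167 and p* = 50.
With the subsidy, sellers receive ps = pb + 11 for each unit, where pb is the price buyers pay.
On the curves, pb = 684/7 - (2/7)q and ps = 416/15 + (2/15)q; the wedge ps − pb = 11 gives 416/15 + (2/15)q − (684/7 - (2/7)q) = 11, so q' = 193.25.
Then pb = 684/7 − (2/7)·193.25 = 42.5 and ps = 416/15 + (2/15)·193.25 = 53.5.

q' = 193.25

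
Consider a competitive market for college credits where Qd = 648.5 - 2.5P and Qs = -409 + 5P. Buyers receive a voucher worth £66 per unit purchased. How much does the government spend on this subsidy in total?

Government cost = £26796

Pre-subsidy: 648.5 - 2.5P = -409 + 5P gives P* = 141, Q* = 296.
With the rebate, buyers effectively pay Pb = Ps − 66, where Ps is the price sellers receive.
Demand in terms of Ps becomes Qd = 648.5 − 2.5(Ps − 66) = 813.5 - 2.5Ps. Setting this equal to supply: 813.5 - 2.5Ps = -409 + 5Ps, so Ps = 163.
Buyers pay Pb = 163 − 66 = 97; Q' = -409 + 5·163 = 406.
Government outlay = subsidy × quantity = 66 × 406 = 26796.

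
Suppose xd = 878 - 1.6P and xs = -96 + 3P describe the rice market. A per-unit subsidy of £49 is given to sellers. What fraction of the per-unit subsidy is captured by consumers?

Consumer share = 15/23

Pre-subsidy: 878 - 1.6P = -96 + 3P gives P* = 4870/23, x* = 12402/23.
With the subsidy, sellers receive Ps = Pb + 49 for each unit, where Pb is the price buyers pay.
Supply in terms of Pb becomes xs = -96 + 3(Pb + 49) = 51 + 3Pb. Setting this equal to demand: 878 - 1.6Pb = 51 + 3Pb, so Pb = 4135/23.
Sellers receive Ps = 4135/23 + 49 = 5262/23; x' = 878 − 1.6·(4135/23) = 13578/23.
Buyers' price falls by P* − Pb = 4870/23 − 4135/23 = 735/23; sellers' price rises by Ps − P* = 5262/23 − 4870/23 = 392/23.
So consumers capture (735/23)/49 = 15/23 of each unit of subsidy.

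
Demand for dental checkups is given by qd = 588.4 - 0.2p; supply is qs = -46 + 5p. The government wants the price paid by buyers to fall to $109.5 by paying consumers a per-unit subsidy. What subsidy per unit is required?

Required subsidy s = $13 per unit

At a buyer price of 109.5, quantity demanded is 588.4 − 0.2·109.5 = 566.5.
Sellers supply 566.5 only when they receive ps with -46 + 5·ps = 566.5, i.e. ps = 122.5.
s = ps − pb = 122.5 − 109.5 = 13.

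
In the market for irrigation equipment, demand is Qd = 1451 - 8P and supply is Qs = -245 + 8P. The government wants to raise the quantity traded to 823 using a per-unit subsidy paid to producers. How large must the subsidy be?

Required subsidy s = 55 per unit

At Q = 823, invert demand for the buyer price: Pb = (1451 − 823)/8 = 78.5; invert supply for the seller price: Ps = (823 − (-245))/8 = 133.5.
The subsidy must fill the gap: s = Ps − Pb = 133.5 − 78.5 = 55.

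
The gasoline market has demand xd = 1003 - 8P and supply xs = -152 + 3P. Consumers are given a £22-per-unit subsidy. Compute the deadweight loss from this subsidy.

Pre-subsidy: 1003 - 8P = -152 + 3P gives P* = 105, x* = 163.
With the rebate, buyers effectively pay Pb = Ps − 22, where Ps is the price sellers receive.
Demand in terms of Ps becomes xd = 1003 − 8(Ps − 22) = 1179 - 8Ps. Setting this equal to supply: 1179 - 8Ps = -152 + 3Ps, so Ps = 121.
Buyers pay Pb = 121 − 22 = 99; x' = -152 + 3·121 = 211.
The subsidy expands output by 211 − 163 = 48 past the efficient level; on those units the gap between marginal cost and willingness to pay runs from 0 up to 22.
DWL = ½ × 22 × 48 = 528.

Deadweight loss = £528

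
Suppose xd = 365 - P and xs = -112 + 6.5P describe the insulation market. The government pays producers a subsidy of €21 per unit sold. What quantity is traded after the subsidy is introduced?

x' = 319.6

Pre-subsidy: 365 - P = -112 + 6.5P gives P* = 63.6, x* = 301.4.
With the subsidy, sellers receive Ps = Pb + 21 for each unit, where Pb is the price buyers pay.
Supply in terms of Pb becomes xs = -112 + 6.5(Pb + 21) = 24.5 + 6.5Pb. Setting this equal to demand: 365 - Pb = 24.5 + 6.5Pb, so Pb = 45.4.
Sellers receive Ps = 45.4 + 21 = 66.4; x' = 365 − 1·45.4 = 319.6.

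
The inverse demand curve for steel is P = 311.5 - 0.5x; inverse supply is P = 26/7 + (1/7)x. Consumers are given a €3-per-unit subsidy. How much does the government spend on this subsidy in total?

Government cost = 4351/3

Pre-subsidy: 311.5 - 0.5x = 26/7 + (1/7)x gives x* = 4309/9 and P* = 649/9.
With the rebate, buyers effectively pay Pb = Ps − 3, where Ps is the price sellers receive.
On the curves, Pb = 311.5 - 0.5x and Ps = 26/7 + (1/7)x; the wedge Ps − Pb = 3 gives 26/7 + (1/7)x − (311.5 - 0.5x) = 3, so x' = 4351/9.
Then Pb = 311.5 − 0.5·(4351/9) = 628/9 and Ps = 26/7 + (1/7)·(4351/9) = 655/9.
Government outlay = subsidy × quantity = 3 × 4351/9 = 4351/3.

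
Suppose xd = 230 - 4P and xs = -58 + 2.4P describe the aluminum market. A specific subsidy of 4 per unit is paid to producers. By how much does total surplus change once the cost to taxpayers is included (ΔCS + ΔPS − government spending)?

Net change in total surplus = -12

Pre-subsidy: 230 - 4P = -58 + 2.4P gives P* = 45, x* = 50.
With the subsidy, sellers receive Ps = Pb + 4 for each unit, where Pb is the price buyers pay.
Supply in terms of Pb becomes xs = -58 + 2.4(Pb + 4) = -48.4 + 2.4Pb. Setting this equal to demand: 230 - 4Pb = -48.4 + 2.4Pb, so Pb = 43.5.
Sellers receive Ps = 43.5 + 4 = 47.5; x' = 230 − 4·43.5 = 56.
ΔCS = ½(50 + 56)(45 − 43.5) = 79.5; ΔPS = ½(50 + 56)(47.5 − 45) = 132.5.
Government spending = 4 × 56 = 224.
Net change = 79.5 + 132.5 − 224 = -12. The loss equals the DWL triangle ½·4·6.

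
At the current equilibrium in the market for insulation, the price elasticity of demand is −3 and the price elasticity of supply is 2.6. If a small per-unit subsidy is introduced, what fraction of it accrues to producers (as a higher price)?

For a small subsidy around the equilibrium, the benefit split depends on the relative slopes, which at a point are proportional to the elasticities.
Buyer share = εs/(εs + |εd|) = 2.6/(2.6 + 3) = 13/28; seller share = |εd|/(εs + |εd|) = 15/28.
So producers capture 15/28 of the subsidy.

Producer share = 15/28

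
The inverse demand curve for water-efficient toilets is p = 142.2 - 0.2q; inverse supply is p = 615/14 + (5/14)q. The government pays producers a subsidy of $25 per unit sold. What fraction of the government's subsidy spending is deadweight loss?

Pre-subsidy: 142.2 - 0.2q = 615/14 + (5/14)q gives q* = 2293/13 and p* = 1390/13.
With the subsidy, sellers receive ps = pb + 25 for each unit, where pb is the price buyers pay.
On the curves, pb = 142.2 - 0.2q and ps = 615/14 + (5/14)q; the wedge ps − pb = 25 gives 615/14 + (5/14)q − (142.2 - 0.2q) = 25, so q' = 8629/39.
Then pb = 142.2 − 0.2·(8629/39) = 3820/39 and ps = 615/14 + (5/14)·(8629/39) = 4795/39.
ΔCS = ½(2293/13 + 8629/39)(1390/13 − 3820/39) = 2713900/1521; ΔPS = ½(2293/13 + 8629/39)(4795/39 − 1390/13) = 4846250/1521.
Government spending = 25 × 8629/39 = 215725/39.
DWL = ½ × 25 × (8629/39 − 2293/13) = 21875/39; fraction = (21875/39) / (215725/39) = 875/8629.

DWL / government spending = 875/8629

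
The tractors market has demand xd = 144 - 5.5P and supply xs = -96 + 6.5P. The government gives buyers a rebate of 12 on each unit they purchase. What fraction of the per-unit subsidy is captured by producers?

Pre-subsidy: 144 - 5.5P = -96 + 6.5P gives P* = 20, x* = 34.
With the rebate, buyers effectively pay Pb = Ps − 12, where Ps is the price sellers receive.
Demand in terms of Ps becomes xd = 144 − 5.5(Ps − 12) = 210 - 5.5Ps. Setting this equal to supply: 210 - 5.5Ps = -96 + 6.5Ps, so Ps = 25.5.
Buyers pay Pb = 25.5 − 12 = 13.5; x' = -96 + 6.5·25.5 = 69.75.
Buyers' price falls by P* − Pb = 20 − 13.5 = 6.5; sellers' price rises by Ps − P* = 25.5 − 20 = 5.5.
So producers capture 5.5/12 = 11/24 of each unit of subsidy.

Producer share = 11/24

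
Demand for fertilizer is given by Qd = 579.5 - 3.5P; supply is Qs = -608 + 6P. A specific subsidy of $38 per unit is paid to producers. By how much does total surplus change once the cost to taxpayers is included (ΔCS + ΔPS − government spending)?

Net change in total surplus = -$1596

Pre-subsidy: 579.5 - 3.5P = -608 + 6P gives P* = 125, Q* = 142.
With the subsidy, sellers receive Ps = Pb + 38 for each unit, where Pb is the price buyers pay.
Supply in terms of Pb becomes Qs = -608 + 6(Pb + 38) = -380 + 6Pb. Setting this equal to demand: 579.5 - 3.5Pb = -380 + 6Pb, so Pb = 101.
Sellers receive Ps = 101 + 38 = 139; Q' = 579.5 − 3.5·101 = 226.
ΔCS = ½(142 + 226)(125 − 101) = 4416; ΔPS = ½(142 + 226)(139 − 125) = 2576.
Government spending = 38 × 226 = 8588.
Net change = 4416 + 2576 − 8588 = -1596. The loss equals the DWL triangle ½·38·84.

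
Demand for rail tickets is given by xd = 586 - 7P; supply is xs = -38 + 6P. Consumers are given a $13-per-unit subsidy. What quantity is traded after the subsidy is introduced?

x' = 292

Pre-subsidy: 586 - 7P = -38 + 6P gives P* = 48, x* = 250.
With the rebate, buyers effectively pay Pb = Ps − 13, where Ps is the price sellers receive.
Demand in terms of Ps becomes xd = 586 − 7(Ps − 13) = 677 - 7Ps. Setting this equal to supply: 677 - 7Ps = -38 + 6Ps, so Ps = 55.
Buyers pay Pb = 55 − 13 = 42; x' = -38 + 6·55 = 292.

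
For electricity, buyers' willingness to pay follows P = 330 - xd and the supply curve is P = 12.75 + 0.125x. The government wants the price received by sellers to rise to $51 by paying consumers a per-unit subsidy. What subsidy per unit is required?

Required subsidy s = $27 per unit

At a seller price of 51, quantity supplied is -102 + 8·51 = 306.
Buyers absorb 306 only when they pay Pb = 330 − 1·306 = 24.
s = Ps − Pb = 51 − 24 = 27.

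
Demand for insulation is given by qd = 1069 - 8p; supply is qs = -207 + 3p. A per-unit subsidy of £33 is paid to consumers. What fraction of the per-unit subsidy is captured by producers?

Producer share = 8/11

Pre-subsidy: 1069 - 8p = -207 + 3p gives p* = 116, q* = 141.
With the rebate, buyers effectively pay pb = ps − 33, where ps is the price sellers receive.
Demand in terms of ps becomes qd = 1069 − 8(ps − 33) = 1333 - 8ps. Setting this equal to supply: 1333 - 8ps = -207 + 3ps, so ps = 140.
Buyers pay pb = 140 − 33 = 107; q' = -207 + 3·140 = 213.
Buyers' price falls by p* − pb = 116 − 107 = 9; sellers' price rises by ps − p* = 140 − 116 = 24.
So producers capture 24/33 = 8/11 of each unit of subsidy.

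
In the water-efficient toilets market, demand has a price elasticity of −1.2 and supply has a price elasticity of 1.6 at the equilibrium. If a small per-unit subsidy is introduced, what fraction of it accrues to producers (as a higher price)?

Producer share = 3/7

For a small subsidy around the equilibrium, the benefit split depends on the relative slopes, which at a point are proportional to the elasticities.
Buyer share = εs/(εs + |εd|) = 1.6/(1.6 + 1.2) = 4/7; seller share = |εd|/(εs + |εd|) = 3/7.
So producers capture 3/7 of the subsidy.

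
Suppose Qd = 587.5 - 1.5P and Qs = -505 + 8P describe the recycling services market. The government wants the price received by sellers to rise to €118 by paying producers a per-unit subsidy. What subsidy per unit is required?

At a seller price of 118, quantity supplied is -505 + 8·118 = 439.
Buyers absorb 439 only when they pay Pb with 587.5 − 1.5·Pb = 439, i.e. Pb = 99.
s = Ps − Pb = 118 − 99 = 19.

Required subsidy s = €19 per unit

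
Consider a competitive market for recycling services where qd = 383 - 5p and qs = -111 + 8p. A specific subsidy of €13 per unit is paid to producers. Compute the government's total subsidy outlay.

Government cost = €3029

Pre-subsidy: 383 - 5p = -111 + 8p gives p* = 38, q* = 193.
With the subsidy, sellers receive ps = pb + 13 for each unit, where pb is the price buyers pay.
Supply in terms of pb becomes qs = -111 + 8(pb + 13) = -7 + 8pb. Setting this equal to demand: 383 - 5pb = -7 + 8pb, so pb = 30.
Sellers receive ps = 30 + 13 = 43; q' = 383 − 5·30 = 233.
Government outlay = subsidy × quantity = 13 × 233 = 3029.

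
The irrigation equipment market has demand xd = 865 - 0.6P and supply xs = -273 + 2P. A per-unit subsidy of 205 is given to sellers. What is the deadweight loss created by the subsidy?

Pre-subsidy: 865 - 0.6P = -273 + 2P gives P* = 5690/13, x* = 7831/13.
With the subsidy, sellers receive Ps = Pb + 205 for each unit, where Pb is the price buyers pay.
Supply in terms of Pb becomes xs = -273 + 2(Pb + 205) = 137 + 2Pb. Setting this equal to demand: 865 - 0.6Pb = 137 + 2Pb, so Pb = 280.
Sellers receive Ps = 280 + 205 = 485; x' = 865 − 0.6·280 = 697.
The subsidy expands output by 697 − 7831/13 = 1230/13 past the efficient level; on those units the gap between marginal cost and willingness to pay runs from 0 up to 205.
DWL = ½ × 205 × 1230/13 = 126075/13.

Deadweight loss = 126075/13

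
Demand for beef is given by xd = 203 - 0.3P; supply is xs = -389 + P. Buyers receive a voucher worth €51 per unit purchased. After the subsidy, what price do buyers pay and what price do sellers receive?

Pre-subsidy: 203 - 0.3P = -389 + P gives P* = 5920/13, x* = 863/13.
With the rebate, buyers effectively pay Pb = Ps − 51, where Ps is the price sellers receive.
Demand in terms of Ps becomes xd = 203 − 0.3(Ps − 51) = 218.3 - 0.3Ps. Setting this equal to supply: 218.3 - 0.3Ps = -389 + Ps, so Ps = 6073/13.
Buyers pay Pb = 6073/13 − 51 = 5410/13; x' = -389 + 1·(6073/13) = 1016/13.

Buyers pay 5410/13; sellers receive 6073/13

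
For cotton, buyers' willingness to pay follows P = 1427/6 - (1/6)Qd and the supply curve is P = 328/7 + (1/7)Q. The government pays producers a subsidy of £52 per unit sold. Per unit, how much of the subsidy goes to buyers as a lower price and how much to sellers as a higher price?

Buyers gain £28 per unit; sellers gain £24 per unit

Pre-subsidy: 1427/6 - (1/6)Q = 328/7 + (1/7)Q gives Q* = 617 and P* = 135.
With the subsidy, sellers receive Ps = Pb + 52 for each unit, where Pb is the price buyers pay.
On the curves, Pb = 1427/6 - (1/6)Q and Ps = 328/7 + (1/7)Q; the wedge Ps − Pb = 52 gives 328/7 + (1/7)Q − (1427/6 - (1/6)Q) = 52, so Q' = 785.
Then Pb = 1427/6 − (1/6)·785 = 107 and Ps = 328/7 + (1/7)·785 = 159.
Buyers' price falls by P* − Pb = 135 − 107 = 28; sellers' price rises by Ps − P* = 159 − 135 = 24.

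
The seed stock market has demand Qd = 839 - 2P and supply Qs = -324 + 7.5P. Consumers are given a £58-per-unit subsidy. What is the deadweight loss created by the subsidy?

Deadweight loss = 50460/19

Pre-subsidy: 839 - 2P = -324 + 7.5P gives P* = 2326/19, Q* = 11289/19.
With the rebate, buyers effectively pay Pb = Ps − 58, where Ps is the price sellers receive.
Demand in terms of Ps becomes Qd = 839 − 2(Ps − 58) = 955 - 2Ps. Setting this equal to supply: 955 - 2Ps = -324 + 7.5Ps, so Ps = 2558/19.
Buyers pay Pb = 2558/19 − 58 = 1456/19; Q' = -324 + 7.5·(2558/19) = 13029/19.
The subsidy expands output by 13029/19 − 11289/19 = 1740/19 past the efficient level; on those units the gap between marginal cost and willingness to pay runs from 0 up to 58.
DWL = ½ × 58 × 1740/19 = 50460/19.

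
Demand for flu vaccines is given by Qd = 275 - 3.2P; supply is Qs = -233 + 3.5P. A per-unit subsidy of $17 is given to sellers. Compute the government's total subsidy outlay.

Pre-subsidy: 275 - 3.2P = -233 + 3.5P gives P* = 5080/67, Q* = 2169/67.
With the subsidy, sellers receive Ps = Pb + 17 for each unit, where Pb is the price buyers pay.
Supply in terms of Pb becomes Qs = -233 + 3.5(Pb + 17) = -173.5 + 3.5Pb. Setting this equal to demand: 275 - 3.2Pb = -173.5 + 3.5Pb, so Pb = 4485/67.
Sellers receive Ps = 4485/67 + 17 = 5624/67; Q' = 275 − 3.2·(4485/67) = 4073/67.
Government outlay = subsidy × quantity = 17 × 4073/67 = 69241/67.

Government cost = 69241/67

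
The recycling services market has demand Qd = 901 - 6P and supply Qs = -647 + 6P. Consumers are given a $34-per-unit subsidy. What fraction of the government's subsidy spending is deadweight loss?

DWL / government spending = 51/229

Pre-subsidy: 901 - 6P = -647 + 6P gives P* = 129, Q* = 127.
With the rebate, buyers effectively pay Pb = Ps − 34, where Ps is the price sellers receive.
Demand in terms of Ps becomes Qd = 901 − 6(Ps − 34) = 1105 - 6Ps. Setting this equal to supply: 1105 - 6Ps = -647 + 6Ps, so Ps = 146.
Buyers pay Pb = 146 − 34 = 112; Q' = -647 + 6·146 = 229.
ΔCS = ½(127 + 229)(129 − 112) = 3026; ΔPS = ½(127 + 229)(146 − 129) = 3026.
Government spending = 34 × 229 = 7786.
DWL = ½ × 34 × (229 − 127) = 1734; fraction = 1734 / 7786 = 51/229.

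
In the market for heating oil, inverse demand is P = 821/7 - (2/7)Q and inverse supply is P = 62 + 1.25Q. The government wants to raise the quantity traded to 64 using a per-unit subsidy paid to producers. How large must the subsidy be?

Required subsidy s = 43 per unit

At Q = 64, from the demand curve buyers pay Pb = 821/7 − (2/7)·64 = 99; from the supply curve sellers need Ps = 62 + 1.25·64 = 142.
The subsidy must fill the gap: s = Ps − Pb = 142 − 99 = 43.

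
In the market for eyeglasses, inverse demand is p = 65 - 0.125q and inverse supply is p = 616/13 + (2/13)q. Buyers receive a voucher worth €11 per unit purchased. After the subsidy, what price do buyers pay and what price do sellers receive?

Pre-subsidy: 65 - 0.125q = 616/13 + (2/13)q gives q* = 1832/29 and p* = 1656/29.
With the rebate, buyers effectively pay pb = ps − 11, where ps is the price sellers receive.
On the curves, pb = 65 - 0.125q and ps = 616/13 + (2/13)q; the wedge ps − pb = 11 gives 616/13 + (2/13)q − (65 - 0.125q) = 11, so q' = 2976/29.
Then pb = 65 − 0.125·(2976/29) = 1513/29 and ps = 616/13 + (2/13)·(2976/29) = 1832/29.

Buyers pay 1513/29; sellers receive 1832/29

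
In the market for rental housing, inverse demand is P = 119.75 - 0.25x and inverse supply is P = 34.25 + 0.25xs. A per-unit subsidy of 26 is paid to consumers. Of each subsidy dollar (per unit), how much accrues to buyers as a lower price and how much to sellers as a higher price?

Buyers gain 13 per unit; sellers gain 13 per unit

Pre-subsidy: 119.75 - 0.25x = 34.25 + 0.25x gives x* = 171 and P* = 77.
With the rebate, buyers effectively pay Pb = Ps − 26, where Ps is the price sellers receive.
On the curves, Pb = 119.75 - 0.25x and Ps = 34.25 + 0.25x; the wedge Ps − Pb = 26 gives 34.25 + 0.25x − (119.75 - 0.25x) = 26, so x' = 223.
Then Pb = 119.75 − 0.25·223 = 64 and Ps = 34.25 + 0.25·223 = 90.
Buyers' price falls by P* − Pb = 77 − 64 = 13; sellers' price rises by Ps − P* = 90 − 77 = 13.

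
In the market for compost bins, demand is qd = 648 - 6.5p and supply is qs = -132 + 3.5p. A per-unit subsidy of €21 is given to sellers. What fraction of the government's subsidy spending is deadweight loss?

DWL / government spending = 637/5034

Pre-subsidy: 648 - 6.5p = -132 + 3.5p gives p* = 78, q* = 141.
With the subsidy, sellers receive ps = pb + 21 for each unit, where pb is the price buyers pay.
Supply in terms of pb becomes qs = -132 + 3.5(pb + 21) = -58.5 + 3.5pb. Setting this equal to demand: 648 - 6.5pb = -58.5 + 3.5pb, so pb = 70.65.
Sellers receive ps = 70.65 + 21 = 91.65; q' = 648 − 6.5·70.65 = 188.775.
ΔCS = ½(141 + 188.775)(78 − 70.65) = 1211.923125; ΔPS = ½(141 + 188.775)(91.65 − 78) = 2250.714375.
Government spending = 21 × 188.775 = 3964.275.
DWL = ½ × 21 × (188.775 − 141) = 501.6375; fraction = 501.6375 / 3964.275 = 637/5034.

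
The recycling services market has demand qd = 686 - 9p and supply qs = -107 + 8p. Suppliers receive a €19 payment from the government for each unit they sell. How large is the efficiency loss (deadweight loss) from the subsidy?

Pre-subsidy: 686 - 9p = -107 + 8p gives p* = 793/17, q* = 4525/17.
With the subsidy, sellers receive ps = pb + 19 for each unit, where pb is the price buyers pay.
Supply in terms of pb becomes qs = -107 + 8(pb + 19) = 45 + 8pb. Setting this equal to demand: 686 - 9pb = 45 + 8pb, so pb = 641/17.
Sellers receive ps = 641/17 + 19 = 964/17; q' = 686 − 9·(641/17) = 5893/17.
The subsidy expands output by 5893/17 − 4525/17 = 1368/17 past the efficient level; on those units the gap between marginal cost and willingness to pay runs from 0 up to 19.
DWL = ½ × 19 × 1368/17 = 12996/17.

Deadweight loss = 12996/17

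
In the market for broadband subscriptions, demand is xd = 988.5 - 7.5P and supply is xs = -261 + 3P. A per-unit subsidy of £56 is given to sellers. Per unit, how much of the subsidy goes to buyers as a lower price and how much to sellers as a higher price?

Buyers gain £16 per unit; sellers gain £40 per unit

Pre-subsidy: 988.5 - 7.5P = -261 + 3P gives P* = 119, x* = 96.
With the subsidy, sellers receive Ps = Pb + 56 for each unit, where Pb is the price buyers pay.
Supply in terms of Pb becomes xs = -261 + 3(Pb + 56) = -93 + 3Pb. Setting this equal to demand: 988.5 - 7.5Pb = -93 + 3Pb, so Pb = 103.
Sellers receive Ps = 103 + 56 = 159; x' = 988.5 − 7.5·103 = 216.
Buyers' price falls by P* − Pb = 119 − 103 = 16; sellers' price rises by Ps − P* = 159 − 119 = 40.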